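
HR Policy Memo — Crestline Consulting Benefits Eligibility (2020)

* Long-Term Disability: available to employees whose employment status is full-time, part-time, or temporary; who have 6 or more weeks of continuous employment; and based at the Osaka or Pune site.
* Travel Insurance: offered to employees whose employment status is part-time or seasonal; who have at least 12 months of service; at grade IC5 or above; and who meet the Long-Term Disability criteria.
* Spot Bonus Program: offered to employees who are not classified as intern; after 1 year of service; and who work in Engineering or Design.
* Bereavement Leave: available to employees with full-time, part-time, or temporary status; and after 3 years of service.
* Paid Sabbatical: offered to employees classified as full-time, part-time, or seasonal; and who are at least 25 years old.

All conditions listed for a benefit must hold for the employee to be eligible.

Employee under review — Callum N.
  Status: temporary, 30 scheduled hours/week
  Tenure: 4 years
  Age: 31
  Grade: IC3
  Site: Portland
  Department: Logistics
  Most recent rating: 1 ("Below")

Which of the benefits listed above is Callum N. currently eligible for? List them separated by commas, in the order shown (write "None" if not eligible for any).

Bereavement Leave

Long-Term Disability — status temporary ✓; service 4 years ≥ 6 weeks (≈42 days) ✓; site Portland ✗ (not Osaka or Pune) → not eligible.
Travel Insurance — status temporary ✗ (requires part-time or seasonal) → not eligible.
Spot Bonus Program — status temporary ✓ (not excluded); service 4 years ≥ 1 year ✓; dept Logistics ✗ → not eligible.
Bereavement Leave — status temporary ✓; service 4 years ≥ 3 years ✓ → eligible.
Paid Sabbatical — status temporary ✗ (requires full-time, part-time, or seasonal) → not eligible.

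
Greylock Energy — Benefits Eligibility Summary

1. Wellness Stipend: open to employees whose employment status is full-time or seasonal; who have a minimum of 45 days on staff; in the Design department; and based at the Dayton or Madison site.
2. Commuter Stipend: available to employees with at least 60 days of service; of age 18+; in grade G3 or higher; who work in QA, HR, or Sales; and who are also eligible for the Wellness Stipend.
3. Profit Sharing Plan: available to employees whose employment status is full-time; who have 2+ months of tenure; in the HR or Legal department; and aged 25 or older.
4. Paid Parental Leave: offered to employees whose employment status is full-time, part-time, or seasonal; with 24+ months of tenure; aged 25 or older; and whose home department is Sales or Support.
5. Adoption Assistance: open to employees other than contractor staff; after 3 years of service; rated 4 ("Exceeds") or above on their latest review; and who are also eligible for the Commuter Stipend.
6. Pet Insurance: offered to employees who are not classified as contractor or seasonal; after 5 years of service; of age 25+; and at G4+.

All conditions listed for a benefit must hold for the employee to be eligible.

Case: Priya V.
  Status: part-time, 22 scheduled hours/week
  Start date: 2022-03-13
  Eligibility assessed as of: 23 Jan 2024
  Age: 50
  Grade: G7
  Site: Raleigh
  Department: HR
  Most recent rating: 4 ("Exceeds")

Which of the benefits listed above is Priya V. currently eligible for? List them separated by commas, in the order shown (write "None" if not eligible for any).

None

Service from 2022-03-13 to 23 Jan 2024: 681 days.
Wellness Stipend — status part-time ✗ (requires full-time or seasonal) → not eligible.
Commuter Stipend — service 681 days ≥ 60 days ✓; age 50 ≥ 18 ✓; grade G7 ≥ G3 ✓; dept HR ✓; not eligible for Wellness Stipend ✗ → not eligible.
Profit Sharing Plan — status part-time ✗ (requires full-time) → not eligible.
Paid Parental Leave — status part-time ✓; service 681 days < 24 months (≈720 days) ✗ → not eligible.
Adoption Assistance — status part-time ✓ (not excluded); service 681 days < 3 years (≈1095 days) ✗ → not eligible.
Pet Insurance — status part-time ✓ (not excluded); service 681 days < 5 years (≈1825 days) ✗ → not eligible.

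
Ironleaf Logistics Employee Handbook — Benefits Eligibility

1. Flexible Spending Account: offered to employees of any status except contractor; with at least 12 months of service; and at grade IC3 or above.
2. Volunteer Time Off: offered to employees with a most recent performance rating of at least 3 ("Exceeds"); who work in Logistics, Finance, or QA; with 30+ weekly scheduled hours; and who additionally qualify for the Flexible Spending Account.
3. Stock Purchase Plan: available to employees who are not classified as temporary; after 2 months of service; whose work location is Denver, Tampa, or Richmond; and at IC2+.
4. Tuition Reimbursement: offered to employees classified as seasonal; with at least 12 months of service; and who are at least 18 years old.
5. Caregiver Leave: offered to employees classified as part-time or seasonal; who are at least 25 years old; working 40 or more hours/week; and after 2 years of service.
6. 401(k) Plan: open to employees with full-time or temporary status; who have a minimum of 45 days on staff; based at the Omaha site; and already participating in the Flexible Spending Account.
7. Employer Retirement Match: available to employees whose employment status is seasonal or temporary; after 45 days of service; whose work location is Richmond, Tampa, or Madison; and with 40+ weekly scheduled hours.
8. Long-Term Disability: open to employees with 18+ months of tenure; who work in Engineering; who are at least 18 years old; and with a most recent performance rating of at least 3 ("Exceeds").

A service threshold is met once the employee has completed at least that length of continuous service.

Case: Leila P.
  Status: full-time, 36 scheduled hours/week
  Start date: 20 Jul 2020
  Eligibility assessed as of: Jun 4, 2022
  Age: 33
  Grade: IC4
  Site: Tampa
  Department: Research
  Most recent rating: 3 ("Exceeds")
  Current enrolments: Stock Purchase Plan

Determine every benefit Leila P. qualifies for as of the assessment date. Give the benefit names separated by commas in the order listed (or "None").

Flexible Spending Account, Stock Purchase Plan

Service from 20 Jul 2020 to Jun 4, 2022: 684 days.
Flexible Spending Account — status full-time ✓ (not excluded); service 684 days ≥ 12 months (≈360 days) ✓; grade IC4 ≥ IC3 ✓ → eligible.
Volunteer Time Off — rating 3 ≥ 3 ✓; dept Research ✗ → not eligible.
Stock Purchase Plan — status full-time ✓ (not excluded); service 684 days ≥ 2 months (≈60 days) ✓; site Tampa ✓; grade IC4 ≥ IC2 ✓ → eligible.
Tuition Reimbursement — status full-time ✗ (requires seasonal) → not eligible.
Caregiver Leave — status full-time ✗ (requires part-time or seasonal) → not eligible.
401(k) Plan — status full-time ✓; service 684 days ≥ 45 days ✓; site Tampa ✗ (not Omaha) → not eligible.
Employer Retirement Match — status full-time ✗ (requires seasonal or temporary) → not eligible.
Long-Term Disability — service 684 days ≥ 18 months (≈540 days) ✓; dept Research ✗ → not eligible.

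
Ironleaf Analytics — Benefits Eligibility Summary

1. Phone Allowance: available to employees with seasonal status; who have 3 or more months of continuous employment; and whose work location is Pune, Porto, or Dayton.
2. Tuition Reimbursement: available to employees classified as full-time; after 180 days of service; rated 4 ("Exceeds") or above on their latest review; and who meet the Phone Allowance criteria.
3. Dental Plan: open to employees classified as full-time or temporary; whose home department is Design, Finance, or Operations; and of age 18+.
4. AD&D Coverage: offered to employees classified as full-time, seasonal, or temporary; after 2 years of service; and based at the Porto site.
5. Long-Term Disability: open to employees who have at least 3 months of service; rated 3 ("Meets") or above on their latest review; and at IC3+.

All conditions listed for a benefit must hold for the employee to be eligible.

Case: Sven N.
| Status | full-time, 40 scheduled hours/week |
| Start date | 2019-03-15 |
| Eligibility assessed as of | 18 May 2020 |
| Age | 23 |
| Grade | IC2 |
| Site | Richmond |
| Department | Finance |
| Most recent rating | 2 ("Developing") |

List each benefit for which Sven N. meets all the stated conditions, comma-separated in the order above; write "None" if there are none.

Service from 2019-03-15 to 18 May 2020: 430 days.
Phone Allowance — status full-time ✗ (requires seasonal) → not eligible.
Tuition Reimbursement — status full-time ✓; service 430 days ≥ 180 days ✓; rating 2 < 4 ✗ → not eligible.
Dental Plan — status full-time ✓; dept Finance ✓; age 23 ≥ 18 ✓ → eligible.
AD&D Coverage — status full-time ✓; service 430 days < 2 years (≈730 days) ✗ → not eligible.
Long-Term Disability — service 430 days ≥ 3 months (≈90 days) ✓; rating 2 < 3 ✗ → not eligible.

Dental Plan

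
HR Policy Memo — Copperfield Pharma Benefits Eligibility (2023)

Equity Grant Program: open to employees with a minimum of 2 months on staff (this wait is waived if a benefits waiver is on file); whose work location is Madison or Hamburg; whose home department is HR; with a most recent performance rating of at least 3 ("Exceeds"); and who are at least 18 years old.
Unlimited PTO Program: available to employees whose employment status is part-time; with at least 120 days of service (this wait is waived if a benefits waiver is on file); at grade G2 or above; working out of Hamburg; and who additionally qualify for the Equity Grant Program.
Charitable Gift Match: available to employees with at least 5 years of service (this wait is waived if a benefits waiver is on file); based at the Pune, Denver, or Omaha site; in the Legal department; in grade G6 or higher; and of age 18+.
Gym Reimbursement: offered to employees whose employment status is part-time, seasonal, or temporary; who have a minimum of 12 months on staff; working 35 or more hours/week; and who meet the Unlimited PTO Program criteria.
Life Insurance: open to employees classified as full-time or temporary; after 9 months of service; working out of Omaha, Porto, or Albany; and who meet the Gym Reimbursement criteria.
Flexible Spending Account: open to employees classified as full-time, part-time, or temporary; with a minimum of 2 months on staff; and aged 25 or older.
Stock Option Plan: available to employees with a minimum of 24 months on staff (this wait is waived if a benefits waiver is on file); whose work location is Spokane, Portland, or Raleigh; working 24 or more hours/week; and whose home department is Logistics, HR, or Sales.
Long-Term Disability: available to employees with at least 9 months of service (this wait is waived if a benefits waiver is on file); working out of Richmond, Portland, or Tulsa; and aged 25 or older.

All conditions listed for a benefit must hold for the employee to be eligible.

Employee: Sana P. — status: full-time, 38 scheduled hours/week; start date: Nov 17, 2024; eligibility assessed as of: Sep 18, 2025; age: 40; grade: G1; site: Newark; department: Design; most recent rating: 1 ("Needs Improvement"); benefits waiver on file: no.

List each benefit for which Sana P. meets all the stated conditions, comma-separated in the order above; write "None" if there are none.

Service from Nov 17, 2024 to Sep 18, 2025: 305 days.
Equity Grant Program — no waiver, service 305 days ≥ 2 months (≈60 days) ✓; site Newark ✗ (not Madison or Hamburg) → not eligible.
Unlimited PTO Program — status full-time ✗ (requires part-time) → not eligible.
Charitable Gift Match — no waiver, service 305 days < 5 years (≈1825 days) ✗ → not eligible.
Gym Reimbursement — status full-time ✗ (requires part-time, seasonal, or temporary) → not eligible.
Life Insurance — status full-time ✓; service 305 days ≥ 9 months (≈270 days) ✓; site Newark ✗ (not Omaha, Porto, or Albany) → not eligible.
Flexible Spending Account — status full-time ✓; service 305 days ≥ 2 months (≈60 days) ✓; age 40 ≥ 25 ✓ → eligible.
Stock Option Plan — no waiver, service 305 days < 24 months (≈720 days) ✗ → not eligible.
Long-Term Disability — no waiver, service 305 days ≥ 9 months (≈270 days) ✓; site Newark ✗ (not Richmond, Portland, or Tulsa) → not eligible.

Flexible Spending Account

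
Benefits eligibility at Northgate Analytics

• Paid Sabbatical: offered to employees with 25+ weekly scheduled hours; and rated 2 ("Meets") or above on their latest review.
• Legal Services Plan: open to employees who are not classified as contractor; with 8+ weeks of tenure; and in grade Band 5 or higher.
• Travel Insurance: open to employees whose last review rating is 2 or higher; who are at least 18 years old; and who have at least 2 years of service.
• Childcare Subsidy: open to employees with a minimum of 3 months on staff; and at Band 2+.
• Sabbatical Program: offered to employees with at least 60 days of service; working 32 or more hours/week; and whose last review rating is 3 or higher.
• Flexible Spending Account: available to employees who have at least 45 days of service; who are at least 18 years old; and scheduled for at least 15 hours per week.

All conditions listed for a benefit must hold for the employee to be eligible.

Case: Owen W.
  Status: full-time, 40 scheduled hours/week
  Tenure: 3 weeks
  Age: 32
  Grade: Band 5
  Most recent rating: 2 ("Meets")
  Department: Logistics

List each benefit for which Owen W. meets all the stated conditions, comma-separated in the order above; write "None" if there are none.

Paid Sabbatical

Paid Sabbatical — 40 hrs/wk ≥ 25 ✓; rating 2 ≥ 2 ✓ → eligible.
Legal Services Plan — status full-time ✓ (not excluded); service 3 weeks < 8 weeks ✗ → not eligible.
Travel Insurance — rating 2 ≥ 2 ✓; age 32 ≥ 18 ✓; service 3 weeks < 2 years (≈730 days) ✗ → not eligible.
Childcare Subsidy — service 3 weeks < 3 months (≈90 days) ✗ → not eligible.
Sabbatical Program — service 3 weeks < 60 days ✗ → not eligible.
Flexible Spending Account — service 3 weeks < 45 days ✗ → not eligible.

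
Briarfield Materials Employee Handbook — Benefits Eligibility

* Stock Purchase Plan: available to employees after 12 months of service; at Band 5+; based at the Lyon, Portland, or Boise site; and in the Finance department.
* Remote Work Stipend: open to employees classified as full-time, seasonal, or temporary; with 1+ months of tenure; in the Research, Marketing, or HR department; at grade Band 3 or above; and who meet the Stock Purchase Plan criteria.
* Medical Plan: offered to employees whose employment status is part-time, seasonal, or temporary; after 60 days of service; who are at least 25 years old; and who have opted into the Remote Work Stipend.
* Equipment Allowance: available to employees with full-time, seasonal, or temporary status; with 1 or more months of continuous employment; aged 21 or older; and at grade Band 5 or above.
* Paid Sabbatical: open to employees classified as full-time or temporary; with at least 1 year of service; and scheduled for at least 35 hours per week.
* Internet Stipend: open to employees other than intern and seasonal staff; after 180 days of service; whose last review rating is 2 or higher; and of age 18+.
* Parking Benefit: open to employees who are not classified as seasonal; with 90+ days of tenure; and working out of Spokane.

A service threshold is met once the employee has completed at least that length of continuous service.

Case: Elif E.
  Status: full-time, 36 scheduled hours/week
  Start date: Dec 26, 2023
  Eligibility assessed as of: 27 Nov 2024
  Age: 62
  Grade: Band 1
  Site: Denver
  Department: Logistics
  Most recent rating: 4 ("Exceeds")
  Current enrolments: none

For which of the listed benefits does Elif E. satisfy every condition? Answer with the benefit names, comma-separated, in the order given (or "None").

Internet Stipend

Service from Dec 26, 2023 to 27 Nov 2024: 337 days.
Stock Purchase Plan — service 337 days < 12 months (≈360 days) ✗ → not eligible.
Remote Work Stipend — status full-time ✓; service 337 days ≥ 1 month (≈30 days) ✓; dept Logistics ✗ → not eligible.
Medical Plan — status full-time ✗ (requires part-time, seasonal, or temporary) → not eligible.
Equipment Allowance — status full-time ✓; service 337 days ≥ 1 month (≈30 days) ✓; age 62 ≥ 21 ✓; grade Band 1 < Band 5 ✗ → not eligible.
Paid Sabbatical — status full-time ✓; service 337 days < 1 year (≈365 days) ✗ → not eligible.
Internet Stipend — status full-time ✓ (not excluded); service 337 days ≥ 180 days ✓; rating 4 ≥ 2 ✓; age 62 ≥ 18 ✓ → eligible.
Parking Benefit — status full-time ✓ (not excluded); service 337 days ≥ 90 days ✓; site Denver ✗ (not Spokane) → not eligible.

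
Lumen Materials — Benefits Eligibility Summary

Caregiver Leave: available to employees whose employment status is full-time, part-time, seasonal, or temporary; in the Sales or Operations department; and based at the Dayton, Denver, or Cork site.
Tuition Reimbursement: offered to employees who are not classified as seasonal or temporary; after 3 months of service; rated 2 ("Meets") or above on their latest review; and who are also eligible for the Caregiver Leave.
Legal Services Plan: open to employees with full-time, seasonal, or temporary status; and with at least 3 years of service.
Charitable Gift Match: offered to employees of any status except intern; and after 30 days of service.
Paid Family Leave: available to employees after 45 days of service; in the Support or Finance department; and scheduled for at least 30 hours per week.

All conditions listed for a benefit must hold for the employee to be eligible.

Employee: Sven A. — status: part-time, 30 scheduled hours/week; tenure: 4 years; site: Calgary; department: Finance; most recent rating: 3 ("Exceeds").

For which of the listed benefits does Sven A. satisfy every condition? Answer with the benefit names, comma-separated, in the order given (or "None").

Caregiver Leave — status part-time ✓; dept Finance ✗ → not eligible.
Tuition Reimbursement — status part-time ✓ (not excluded); service 4 years ≥ 3 months (≈90 days) ✓; rating 3 ≥ 2 ✓; not eligible for Caregiver Leave ✗ → not eligible.
Legal Services Plan — status part-time ✗ (requires full-time, seasonal, or temporary) → not eligible.
Charitable Gift Match — status part-time ✓ (not excluded); service 4 years ≥ 30 days ✓ → eligible.
Paid Family Leave — service 4 years ≥ 45 days ✓; dept Finance ✓; 30 hrs/wk ≥ 30 ✓ → eligible.

Charitable Gift Match, Paid Family Leave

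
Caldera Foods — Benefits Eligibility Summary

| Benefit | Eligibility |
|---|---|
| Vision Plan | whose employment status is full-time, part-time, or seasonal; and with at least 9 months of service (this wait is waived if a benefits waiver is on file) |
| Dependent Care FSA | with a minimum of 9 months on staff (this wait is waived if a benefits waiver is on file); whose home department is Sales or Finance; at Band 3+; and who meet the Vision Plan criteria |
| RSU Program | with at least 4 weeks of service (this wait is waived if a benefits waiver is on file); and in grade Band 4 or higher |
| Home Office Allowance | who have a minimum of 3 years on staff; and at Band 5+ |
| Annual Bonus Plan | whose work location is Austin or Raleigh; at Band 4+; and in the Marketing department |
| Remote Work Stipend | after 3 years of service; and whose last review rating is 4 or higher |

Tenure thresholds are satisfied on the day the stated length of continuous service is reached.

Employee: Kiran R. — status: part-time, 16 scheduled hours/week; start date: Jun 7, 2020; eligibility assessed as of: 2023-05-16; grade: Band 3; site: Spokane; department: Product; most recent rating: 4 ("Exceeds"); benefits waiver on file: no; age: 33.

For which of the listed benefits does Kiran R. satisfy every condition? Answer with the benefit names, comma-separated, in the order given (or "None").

Vision Plan

Service from Jun 7, 2020 to 2023-05-16: 1073 days.
Vision Plan — status part-time ✓; no waiver, service 1073 days ≥ 9 months (≈270 days) ✓ → eligible.
Dependent Care FSA — no waiver, service 1073 days ≥ 9 months (≈270 days) ✓; dept Product ✗ → not eligible.
RSU Program — no waiver, service 1073 days ≥ 4 weeks (≈28 days) ✓; grade Band 3 < Band 4 ✗ → not eligible.
Home Office Allowance — service 1073 days < 3 years (≈1095 days) ✗ → not eligible.
Annual Bonus Plan — site Spokane ✗ (not Austin or Raleigh) → not eligible.
Remote Work Stipend — service 1073 days < 3 years (≈1095 days) ✗ → not eligible.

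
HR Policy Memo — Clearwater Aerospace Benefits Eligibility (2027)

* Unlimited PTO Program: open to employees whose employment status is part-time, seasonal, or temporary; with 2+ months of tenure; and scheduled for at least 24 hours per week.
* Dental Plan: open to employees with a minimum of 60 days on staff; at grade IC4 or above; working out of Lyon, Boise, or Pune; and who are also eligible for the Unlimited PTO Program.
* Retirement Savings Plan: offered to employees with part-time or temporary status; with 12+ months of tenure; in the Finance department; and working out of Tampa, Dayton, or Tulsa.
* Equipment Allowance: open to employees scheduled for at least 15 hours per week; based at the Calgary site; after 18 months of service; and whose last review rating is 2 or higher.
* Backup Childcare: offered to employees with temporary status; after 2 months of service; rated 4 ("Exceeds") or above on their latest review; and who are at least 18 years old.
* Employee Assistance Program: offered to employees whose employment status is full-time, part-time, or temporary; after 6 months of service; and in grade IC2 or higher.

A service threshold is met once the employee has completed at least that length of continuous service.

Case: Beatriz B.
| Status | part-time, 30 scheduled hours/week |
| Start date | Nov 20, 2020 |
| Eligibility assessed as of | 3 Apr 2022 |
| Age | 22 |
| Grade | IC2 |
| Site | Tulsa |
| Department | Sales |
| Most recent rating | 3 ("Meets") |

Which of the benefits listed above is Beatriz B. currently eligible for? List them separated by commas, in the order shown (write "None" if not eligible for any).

Unlimited PTO Program, Employee Assistance Program

Service from Nov 20, 2020 to 3 Apr 2022: 499 days.
Unlimited PTO Program — status part-time ✓; service 499 days ≥ 2 months (≈60 days) ✓; 30 hrs/wk ≥ 24 ✓ → eligible.
Dental Plan — service 499 days ≥ 60 days ✓; grade IC2 < IC4 ✗ → not eligible.
Retirement Savings Plan — status part-time ✓; service 499 days ≥ 12 months (≈360 days) ✓; dept Sales ✗ → not eligible.
Equipment Allowance — 30 hrs/wk ≥ 15 ✓; site Tulsa ✗ (not Calgary) → not eligible.
Backup Childcare — status part-time ✗ (requires temporary) → not eligible.
Employee Assistance Program — status part-time ✓; service 499 days ≥ 6 months (≈180 days) ✓; grade IC2 ≥ IC2 ✓ → eligible.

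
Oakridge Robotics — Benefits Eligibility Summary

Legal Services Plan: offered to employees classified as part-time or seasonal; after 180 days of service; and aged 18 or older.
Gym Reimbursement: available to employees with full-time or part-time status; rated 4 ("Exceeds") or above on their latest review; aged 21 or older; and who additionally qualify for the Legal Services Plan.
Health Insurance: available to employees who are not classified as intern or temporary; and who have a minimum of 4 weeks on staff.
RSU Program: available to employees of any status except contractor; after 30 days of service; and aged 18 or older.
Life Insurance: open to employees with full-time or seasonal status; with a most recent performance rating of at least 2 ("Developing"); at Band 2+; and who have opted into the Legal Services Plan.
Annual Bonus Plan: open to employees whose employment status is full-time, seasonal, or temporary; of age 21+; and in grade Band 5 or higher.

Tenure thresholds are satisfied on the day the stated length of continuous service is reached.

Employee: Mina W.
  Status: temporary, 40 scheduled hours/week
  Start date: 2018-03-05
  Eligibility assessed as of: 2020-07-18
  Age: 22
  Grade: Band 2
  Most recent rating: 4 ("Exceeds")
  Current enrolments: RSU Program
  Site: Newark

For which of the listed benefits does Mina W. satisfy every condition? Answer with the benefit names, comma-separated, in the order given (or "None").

RSU Program

Service from 2018-03-05 to 2020-07-18: 866 days.
Legal Services Plan — status temporary ✗ (requires part-time or seasonal) → not eligible.
Gym Reimbursement — status temporary ✗ (requires full-time or part-time) → not eligible.
Health Insurance — status temporary ✗ (excluded) → not eligible.
RSU Program — status temporary ✓ (not excluded); service 866 days ≥ 30 days ✓; age 22 ≥ 18 ✓ → eligible.
Life Insurance — status temporary ✗ (requires full-time or seasonal) → not eligible.
Annual Bonus Plan — status temporary ✓; age 22 ≥ 21 ✓; grade Band 2 < Band 5 ✗ → not eligible.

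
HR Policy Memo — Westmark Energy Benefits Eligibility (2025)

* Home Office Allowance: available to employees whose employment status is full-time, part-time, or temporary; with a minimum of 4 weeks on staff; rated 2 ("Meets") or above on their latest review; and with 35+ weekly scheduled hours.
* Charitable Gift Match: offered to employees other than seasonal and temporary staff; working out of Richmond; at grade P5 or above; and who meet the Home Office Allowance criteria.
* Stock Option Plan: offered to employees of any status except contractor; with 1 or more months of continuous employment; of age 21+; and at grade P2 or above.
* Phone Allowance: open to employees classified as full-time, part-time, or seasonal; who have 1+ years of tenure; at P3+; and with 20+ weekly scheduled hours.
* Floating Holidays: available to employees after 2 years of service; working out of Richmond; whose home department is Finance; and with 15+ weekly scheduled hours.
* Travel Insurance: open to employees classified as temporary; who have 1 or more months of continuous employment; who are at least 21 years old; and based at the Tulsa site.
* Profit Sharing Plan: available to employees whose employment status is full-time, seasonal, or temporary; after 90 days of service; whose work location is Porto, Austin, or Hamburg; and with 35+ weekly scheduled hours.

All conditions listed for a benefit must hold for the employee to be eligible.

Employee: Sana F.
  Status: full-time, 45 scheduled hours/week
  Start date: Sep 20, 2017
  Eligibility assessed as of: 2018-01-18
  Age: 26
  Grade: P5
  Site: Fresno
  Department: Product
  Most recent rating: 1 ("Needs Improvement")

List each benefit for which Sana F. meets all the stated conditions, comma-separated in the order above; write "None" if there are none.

Stock Option Plan

Service from Sep 20, 2017 to 2018-01-18: 120 days.
Home Office Allowance — status full-time ✓; service 120 days ≥ 4 weeks (≈28 days) ✓; rating 1 < 2 ✗ → not eligible.
Charitable Gift Match — status full-time ✓ (not excluded); site Fresno ✗ (not Richmond) → not eligible.
Stock Option Plan — status full-time ✓ (not excluded); service 120 days ≥ 1 month (≈30 days) ✓; age 26 ≥ 21 ✓; grade P5 ≥ P2 ✓ → eligible.
Phone Allowance — status full-time ✓; service 120 days < 1 year (≈365 days) ✗ → not eligible.
Floating Holidays — service 120 days < 2 years (≈730 days) ✗ → not eligible.
Travel Insurance — status full-time ✗ (requires temporary) → not eligible.
Profit Sharing Plan — status full-time ✓; service 120 days ≥ 90 days ✓; site Fresno ✗ (not Porto, Austin, or Hamburg) → not eligible.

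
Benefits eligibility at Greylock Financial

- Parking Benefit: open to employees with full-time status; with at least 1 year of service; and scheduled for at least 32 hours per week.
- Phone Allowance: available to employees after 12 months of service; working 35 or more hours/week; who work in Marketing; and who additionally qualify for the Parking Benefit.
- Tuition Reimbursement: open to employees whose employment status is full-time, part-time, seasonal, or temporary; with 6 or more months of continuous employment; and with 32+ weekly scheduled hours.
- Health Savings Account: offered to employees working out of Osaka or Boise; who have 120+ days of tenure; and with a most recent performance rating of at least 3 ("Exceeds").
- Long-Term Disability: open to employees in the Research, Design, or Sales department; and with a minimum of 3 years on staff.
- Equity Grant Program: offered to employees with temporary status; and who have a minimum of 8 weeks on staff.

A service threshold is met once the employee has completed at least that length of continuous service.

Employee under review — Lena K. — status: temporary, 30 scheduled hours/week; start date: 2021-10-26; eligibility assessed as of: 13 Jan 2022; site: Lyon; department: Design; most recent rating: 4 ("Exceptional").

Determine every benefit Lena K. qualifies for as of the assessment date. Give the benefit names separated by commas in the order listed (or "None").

Service from 2021-10-26 to 13 Jan 2022: 79 days.
Parking Benefit — status temporary ✗ (requires full-time) → not eligible.
Phone Allowance — service 79 days < 12 months (≈360 days) ✗ → not eligible.
Tuition Reimbursement — status temporary ✓; service 79 days < 6 months (≈180 days) ✗ → not eligible.
Health Savings Account — site Lyon ✗ (not Osaka or Boise) → not eligible.
Long-Term Disability — dept Design ✓; service 79 days < 3 years (≈1095 days) ✗ → not eligible.
Equity Grant Program — status temporary ✓; service 79 days ≥ 8 weeks (≈56 days) ✓ → eligible.

Equity Grant Program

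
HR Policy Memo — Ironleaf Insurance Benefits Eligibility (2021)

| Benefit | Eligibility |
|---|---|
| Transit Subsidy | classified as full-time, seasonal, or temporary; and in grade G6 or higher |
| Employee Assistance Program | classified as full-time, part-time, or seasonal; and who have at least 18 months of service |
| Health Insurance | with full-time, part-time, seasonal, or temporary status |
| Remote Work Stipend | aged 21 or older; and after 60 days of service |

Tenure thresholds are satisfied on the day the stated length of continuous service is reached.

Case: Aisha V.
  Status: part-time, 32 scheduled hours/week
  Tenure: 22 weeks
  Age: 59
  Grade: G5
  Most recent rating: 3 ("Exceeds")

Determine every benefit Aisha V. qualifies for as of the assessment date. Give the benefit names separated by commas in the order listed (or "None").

Transit Subsidy — status part-time ✗ (requires full-time, seasonal, or temporary) → not eligible.
Employee Assistance Program — status part-time ✓; service 22 weeks < 18 months (≈540 days) ✗ → not eligible.
Health Insurance — status part-time ✓ → eligible.
Remote Work Stipend — age 59 ≥ 21 ✓; service 22 weeks ≥ 60 days ✓ → eligible.

Health Insurance, Remote Work Stipend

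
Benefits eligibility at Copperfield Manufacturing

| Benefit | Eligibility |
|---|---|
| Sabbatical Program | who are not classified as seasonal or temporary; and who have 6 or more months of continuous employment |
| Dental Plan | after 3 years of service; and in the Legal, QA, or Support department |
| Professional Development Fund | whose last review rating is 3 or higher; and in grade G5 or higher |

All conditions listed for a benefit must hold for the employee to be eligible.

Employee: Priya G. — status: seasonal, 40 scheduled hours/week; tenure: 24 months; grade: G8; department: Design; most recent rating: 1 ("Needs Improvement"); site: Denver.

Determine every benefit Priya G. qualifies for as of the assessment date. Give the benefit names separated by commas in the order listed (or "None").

None

Sabbatical Program — status seasonal ✗ (excluded) → not eligible.
Dental Plan — service 24 months < 3 years (≈1095 days) ✗ → not eligible.
Professional Development Fund — rating 1 < 3 ✗ → not eligible.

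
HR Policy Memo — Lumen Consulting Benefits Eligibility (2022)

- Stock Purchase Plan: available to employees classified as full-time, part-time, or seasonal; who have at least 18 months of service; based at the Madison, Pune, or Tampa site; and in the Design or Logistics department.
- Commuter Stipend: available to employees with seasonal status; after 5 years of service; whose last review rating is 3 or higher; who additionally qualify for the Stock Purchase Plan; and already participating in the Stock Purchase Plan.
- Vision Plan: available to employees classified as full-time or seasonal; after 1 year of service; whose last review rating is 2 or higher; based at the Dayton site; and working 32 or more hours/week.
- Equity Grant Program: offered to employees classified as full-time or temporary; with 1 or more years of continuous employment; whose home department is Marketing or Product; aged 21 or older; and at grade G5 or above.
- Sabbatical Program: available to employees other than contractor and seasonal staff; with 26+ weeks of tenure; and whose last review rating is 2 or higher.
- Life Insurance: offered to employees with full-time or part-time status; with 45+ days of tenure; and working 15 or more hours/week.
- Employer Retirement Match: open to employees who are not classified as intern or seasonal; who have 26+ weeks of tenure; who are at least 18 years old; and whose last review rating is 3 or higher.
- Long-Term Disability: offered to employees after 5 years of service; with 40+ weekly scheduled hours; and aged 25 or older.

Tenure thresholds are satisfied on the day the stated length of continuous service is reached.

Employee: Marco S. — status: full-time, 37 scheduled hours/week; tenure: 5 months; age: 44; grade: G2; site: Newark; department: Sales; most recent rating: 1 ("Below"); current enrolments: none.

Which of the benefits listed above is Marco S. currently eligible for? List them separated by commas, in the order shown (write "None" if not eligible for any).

Life Insurance

Stock Purchase Plan — status full-time ✓; service 5 months < 18 months ✗ → not eligible.
Commuter Stipend — status full-time ✗ (requires seasonal) → not eligible.
Vision Plan — status full-time ✓; service 5 months < 1 year (≈365 days) ✗ → not eligible.
Equity Grant Program — status full-time ✓; service 5 months < 1 year (≈365 days) ✗ → not eligible.
Sabbatical Program — status full-time ✓ (not excluded); service 5 months < 26 weeks (≈182 days) ✗ → not eligible.
Life Insurance — status full-time ✓; service 5 months ≥ 45 days ✓; 37 hrs/wk ≥ 15 ✓ → eligible.
Employer Retirement Match — status full-time ✓ (not excluded); service 5 months < 26 weeks (≈182 days) ✗ → not eligible.
Long-Term Disability — service 5 months < 5 years (≈1825 days) ✗ → not eligible.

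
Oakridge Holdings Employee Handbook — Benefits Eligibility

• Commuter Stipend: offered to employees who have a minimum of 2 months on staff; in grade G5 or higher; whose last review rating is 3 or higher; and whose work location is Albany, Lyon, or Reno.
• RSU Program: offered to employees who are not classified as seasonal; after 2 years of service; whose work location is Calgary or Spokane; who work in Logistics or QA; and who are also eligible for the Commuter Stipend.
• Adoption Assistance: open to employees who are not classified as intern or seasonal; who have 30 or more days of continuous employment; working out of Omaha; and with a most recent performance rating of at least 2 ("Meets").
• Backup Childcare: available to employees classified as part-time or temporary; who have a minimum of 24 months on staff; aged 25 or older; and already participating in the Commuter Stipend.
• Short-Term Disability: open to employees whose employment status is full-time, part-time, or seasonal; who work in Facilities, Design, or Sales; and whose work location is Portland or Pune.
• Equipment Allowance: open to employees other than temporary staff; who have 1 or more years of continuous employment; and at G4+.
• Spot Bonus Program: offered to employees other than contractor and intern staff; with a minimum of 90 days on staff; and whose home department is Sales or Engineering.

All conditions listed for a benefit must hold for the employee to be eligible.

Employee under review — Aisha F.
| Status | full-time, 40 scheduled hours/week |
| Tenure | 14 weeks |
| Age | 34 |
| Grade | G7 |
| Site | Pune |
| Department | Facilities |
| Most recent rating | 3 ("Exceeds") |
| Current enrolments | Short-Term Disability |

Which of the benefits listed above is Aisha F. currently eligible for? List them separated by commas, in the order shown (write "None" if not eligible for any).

Short-Term Disability

Commuter Stipend — service 14 weeks ≥ 2 months (≈60 days) ✓; grade G7 ≥ G5 ✓; rating 3 ≥ 3 ✓; site Pune ✗ (not Albany, Lyon, or Reno) → not eligible.
RSU Program — status full-time ✓ (not excluded); service 14 weeks < 2 years (≈730 days) ✗ → not eligible.
Adoption Assistance — status full-time ✓ (not excluded); service 14 weeks ≥ 30 days ✓; site Pune ✗ (not Omaha) → not eligible.
Backup Childcare — status full-time ✗ (requires part-time or temporary) → not eligible.
Short-Term Disability — status full-time ✓; dept Facilities ✓; site Pune ✓ → eligible.
Equipment Allowance — status full-time ✓ (not excluded); service 14 weeks < 1 year (≈365 days) ✗ → not eligible.
Spot Bonus Program — status full-time ✓ (not excluded); service 14 weeks ≥ 90 days ✓; dept Facilities ✗ → not eligible.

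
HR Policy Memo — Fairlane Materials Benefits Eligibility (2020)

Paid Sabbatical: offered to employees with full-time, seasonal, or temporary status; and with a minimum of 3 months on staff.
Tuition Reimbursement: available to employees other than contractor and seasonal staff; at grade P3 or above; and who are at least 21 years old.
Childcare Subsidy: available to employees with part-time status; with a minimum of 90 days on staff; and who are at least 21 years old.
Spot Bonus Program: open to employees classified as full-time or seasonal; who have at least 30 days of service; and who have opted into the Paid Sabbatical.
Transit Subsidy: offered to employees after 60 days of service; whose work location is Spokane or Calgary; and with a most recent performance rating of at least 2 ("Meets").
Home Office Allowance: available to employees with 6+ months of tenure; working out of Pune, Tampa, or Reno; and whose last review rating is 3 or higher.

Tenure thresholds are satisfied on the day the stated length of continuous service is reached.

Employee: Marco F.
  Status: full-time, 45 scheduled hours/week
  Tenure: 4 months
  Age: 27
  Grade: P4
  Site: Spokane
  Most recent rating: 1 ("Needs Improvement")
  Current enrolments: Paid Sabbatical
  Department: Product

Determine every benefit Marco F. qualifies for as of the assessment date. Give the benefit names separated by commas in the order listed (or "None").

Paid Sabbatical — status full-time ✓; service 4 months ≥ 3 months ✓ → eligible.
Tuition Reimbursement — status full-time ✓ (not excluded); grade P4 ≥ P3 ✓; age 27 ≥ 21 ✓ → eligible.
Childcare Subsidy — status full-time ✗ (requires part-time) → not eligible.
Spot Bonus Program — status full-time ✓; service 4 months ≥ 30 days ✓; enrolled in Paid Sabbatical ✓ → eligible.
Transit Subsidy — service 4 months ≥ 60 days ✓; site Spokane ✓; rating 1 < 2 ✗ → not eligible.
Home Office Allowance — service 4 months < 6 months ✗ → not eligible.

Paid Sabbatical, Tuition Reimbursement, Spot Bonus Program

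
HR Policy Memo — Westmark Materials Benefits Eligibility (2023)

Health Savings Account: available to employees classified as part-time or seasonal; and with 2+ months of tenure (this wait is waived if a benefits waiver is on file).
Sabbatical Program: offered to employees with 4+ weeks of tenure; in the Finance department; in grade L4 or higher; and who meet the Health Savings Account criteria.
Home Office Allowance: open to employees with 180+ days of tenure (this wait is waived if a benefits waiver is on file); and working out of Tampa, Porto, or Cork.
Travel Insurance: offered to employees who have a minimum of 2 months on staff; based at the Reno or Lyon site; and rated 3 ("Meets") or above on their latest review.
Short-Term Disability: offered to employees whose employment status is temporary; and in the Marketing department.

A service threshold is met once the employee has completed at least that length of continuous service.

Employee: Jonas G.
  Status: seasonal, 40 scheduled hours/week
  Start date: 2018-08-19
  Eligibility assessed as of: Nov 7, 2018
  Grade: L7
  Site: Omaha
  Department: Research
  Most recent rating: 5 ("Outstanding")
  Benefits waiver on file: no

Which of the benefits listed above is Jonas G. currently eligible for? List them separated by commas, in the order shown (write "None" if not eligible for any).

Health Savings Account

Service from 2018-08-19 to Nov 7, 2018: 80 days.
Health Savings Account — status seasonal ✓; no waiver, service 80 days ≥ 2 months (≈60 days) ✓ → eligible.
Sabbatical Program — service 80 days ≥ 4 weeks (≈28 days) ✓; dept Research ✗ → not eligible.
Home Office Allowance — no waiver, service 80 days < 180 days ✗ → not eligible.
Travel Insurance — service 80 days ≥ 2 months (≈60 days) ✓; site Omaha ✗ (not Reno or Lyon) → not eligible.
Short-Term Disability — status seasonal ✗ (requires temporary) → not eligible.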